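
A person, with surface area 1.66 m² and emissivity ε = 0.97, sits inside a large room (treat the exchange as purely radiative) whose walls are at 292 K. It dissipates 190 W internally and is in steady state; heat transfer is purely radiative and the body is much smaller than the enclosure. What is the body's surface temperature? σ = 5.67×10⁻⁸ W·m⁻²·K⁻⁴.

For a small grey body in a large enclosure, net radiated power = εσA(T⁴ − T_w⁴).
Steady state: P = εσA(T⁴ − T_w⁴) with A = 1.66 m².
T⁴ = P/(εσA) + T_w⁴ = 190/(0.97·5.67×10⁻⁸·1.660) + (292)⁴
    = 2.081×10⁹ + 7.270×10⁹ = 9.351×10⁹ K⁴.

T ≈ 311 K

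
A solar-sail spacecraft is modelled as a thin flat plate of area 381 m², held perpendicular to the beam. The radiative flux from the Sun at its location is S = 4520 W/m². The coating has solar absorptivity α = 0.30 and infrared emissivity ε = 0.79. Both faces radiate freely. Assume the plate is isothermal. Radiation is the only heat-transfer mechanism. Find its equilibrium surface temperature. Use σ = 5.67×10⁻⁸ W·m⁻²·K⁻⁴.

T ≈ 351 K

At equilibrium, absorbed power = emitted power.
Absorbing cross-section = A = 381.0 m²; emitting surface = 2A = 762.0 m² (ratio 2).
αS·A_cross = εσ·A_surf·T⁴  ⇒  T⁴ = αS/(ε·2σ).
T⁴ = 0.300·4520/(0.79·2·5.67×10⁻⁸) = 1.514×10¹⁰ K⁴.
T = (1.514×10¹⁰)^(1/4).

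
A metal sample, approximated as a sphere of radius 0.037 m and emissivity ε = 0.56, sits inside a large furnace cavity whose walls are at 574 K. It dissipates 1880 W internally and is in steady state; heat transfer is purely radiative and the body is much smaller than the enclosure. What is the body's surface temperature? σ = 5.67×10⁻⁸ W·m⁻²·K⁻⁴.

T ≈ 1370 K

For a small grey body in a large enclosure, net radiated power = εσA(T⁴ − T_w⁴).
Steady state: P = εσA(T⁴ − T_w⁴) with A = 4πr² = 0.01720 m².
T⁴ = P/(εσA) + T_w⁴ = 1880/(0.56·5.67×10⁻⁸·0.01720) + (574)⁴
    = 3.442×10¹² + 1.086×10¹¹ = 3.550×10¹² K⁴.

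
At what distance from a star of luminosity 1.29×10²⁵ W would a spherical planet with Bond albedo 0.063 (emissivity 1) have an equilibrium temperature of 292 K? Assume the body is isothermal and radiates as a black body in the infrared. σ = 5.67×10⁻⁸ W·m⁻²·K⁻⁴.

For an isothermal black-emitting sphere, (1−a)S·πr² = σ·4πr²·T⁴ ⇒ S = 4σT⁴/(1−a).
S = 4·5.67×10⁻⁸·(292)⁴/0.937 = 1760 W/m².
Flux falls as S = L/(4πd²), so d = √(L/(4πS)) = √(1.29×10²⁵/(4π·1760)).

d ≈ 2.42×10¹⁰ m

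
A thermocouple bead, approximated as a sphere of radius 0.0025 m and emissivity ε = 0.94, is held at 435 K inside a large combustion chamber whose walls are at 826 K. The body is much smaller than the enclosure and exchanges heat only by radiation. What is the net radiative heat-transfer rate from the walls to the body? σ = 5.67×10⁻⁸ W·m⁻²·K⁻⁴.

For a small grey body in a large enclosure: P_net = εσA(T_body⁴ − T_wall⁴).
A = 4πr² = 7.854×10⁻⁵ m²; T_body⁴ − T_wall⁴ = 3.581×10¹⁰ − 4.655×10¹¹ = -4.297×10¹¹ K⁴.
|P_net| = 0.94·5.67×10⁻⁸·7.854×10⁻⁵·4.297×10¹¹.

P_net ≈ 1.80 W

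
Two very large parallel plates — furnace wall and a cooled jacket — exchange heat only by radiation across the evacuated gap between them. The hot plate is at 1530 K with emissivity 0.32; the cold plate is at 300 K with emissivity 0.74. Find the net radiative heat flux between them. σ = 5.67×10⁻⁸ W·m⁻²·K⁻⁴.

q ≈ 89200 W/m²

For two infinite grey parallel plates, q = σ(T₁⁴ − T₂⁴)/(1/ε₁ + 1/ε₂ − 1).
T₁⁴ − T₂⁴ = 5.480×10¹² − 8.100×10⁹ = 5.472×10¹² K⁴.
1/ε₁ + 1/ε₂ − 1 = 3.125 + 1.351 − 1 = 3.476.
q = 5.67×10⁻⁸ × 5.472×10¹² / 3.476.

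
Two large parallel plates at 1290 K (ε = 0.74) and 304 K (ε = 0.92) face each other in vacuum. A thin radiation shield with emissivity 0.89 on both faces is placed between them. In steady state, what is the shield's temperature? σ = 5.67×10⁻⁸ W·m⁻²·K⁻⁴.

T_s ≈ 1060 K

In steady state the net flux on the hot side equals that on the cold side.
σ(T₁⁴−T_s⁴)/D₁ = σ(T_s⁴−T₂⁴)/D₂, with D₁ = 1/ε₁+1/ε_s−1 = 1.475, D₂ = 1/ε_s+1/ε₂−1 = 1.211.
Solve for T_s⁴: T_s⁴ = (D₂·T₁⁴ + D₁·T₂⁴)/(D₁+D₂) = 1.253×10¹² K⁴.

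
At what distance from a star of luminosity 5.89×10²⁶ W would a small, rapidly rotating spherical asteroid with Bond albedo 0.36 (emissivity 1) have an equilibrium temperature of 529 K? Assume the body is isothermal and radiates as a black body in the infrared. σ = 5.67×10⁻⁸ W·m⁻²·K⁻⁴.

For an isothermal black-emitting sphere, (1−a)S·πr² = σ·4πr²·T⁴ ⇒ S = 4σT⁴/(1−a).
S = 4·5.67×10⁻⁸·(529)⁴/0.640 = 27750 W/m².
Flux falls as S = L/(4πd²), so d = √(L/(4πS)) = √(5.89×10²⁶/(4π·27750)).

d ≈ 4.11×10¹⁰ m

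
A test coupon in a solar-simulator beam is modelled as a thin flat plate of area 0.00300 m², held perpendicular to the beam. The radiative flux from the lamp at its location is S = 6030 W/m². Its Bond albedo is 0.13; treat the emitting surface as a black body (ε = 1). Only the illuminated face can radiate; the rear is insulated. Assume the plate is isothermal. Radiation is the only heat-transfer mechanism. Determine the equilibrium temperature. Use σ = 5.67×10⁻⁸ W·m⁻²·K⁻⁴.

T ≈ 552 K

At equilibrium, absorbed power = emitted power.
Absorbing cross-section = A = 0.003000 m²; emitting surface = A = 0.003000 m² (ratio 1).
(1−a)S·A_cross = εσ·A_surf·T⁴  ⇒  T⁴ = (1−a)S/(1σ).
T⁴ = 0.870·6030/(1·5.67×10⁻⁸) = 9.252×10¹⁰ K⁴.
T = (9.252×10¹⁰)^(1/4).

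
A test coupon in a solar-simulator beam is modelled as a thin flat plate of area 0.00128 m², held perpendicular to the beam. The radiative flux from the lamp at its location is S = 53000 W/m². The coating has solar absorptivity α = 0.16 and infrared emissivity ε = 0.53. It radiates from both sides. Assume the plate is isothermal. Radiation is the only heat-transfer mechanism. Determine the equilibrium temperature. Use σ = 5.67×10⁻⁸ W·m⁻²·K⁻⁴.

T ≈ 613 K

At equilibrium, absorbed power = emitted power.
Absorbing cross-section = A = 0.001280 m²; emitting surface = 2A = 0.002560 m² (ratio 2).
αS·A_cross = εσ·A_surf·T⁴  ⇒  T⁴ = αS/(ε·2σ).
T⁴ = 0.160·53000/(0.53·2·5.67×10⁻⁸) = 1.411×10¹¹ K⁴.
T = (1.411×10¹¹)^(1/4).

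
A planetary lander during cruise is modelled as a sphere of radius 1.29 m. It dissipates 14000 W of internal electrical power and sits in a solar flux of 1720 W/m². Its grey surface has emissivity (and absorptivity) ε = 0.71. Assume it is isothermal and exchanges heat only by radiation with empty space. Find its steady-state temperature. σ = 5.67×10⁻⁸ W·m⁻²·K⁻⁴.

At steady state, absorbed solar power + internal power = radiated power.
Absorbed: α·S·A_cross = 0.71·1720·5.228 = 6384 W (cross-section πr²).
Total input = 6384 + 14000 = 20380 W.
Radiated: εσ·A_surf·T⁴ with A_surf = 4πr² = 20.91 m².
T⁴ = 20380/(0.71·5.67×10⁻⁸·20.91) = 2.421×10¹⁰ K⁴.

T ≈ 394 K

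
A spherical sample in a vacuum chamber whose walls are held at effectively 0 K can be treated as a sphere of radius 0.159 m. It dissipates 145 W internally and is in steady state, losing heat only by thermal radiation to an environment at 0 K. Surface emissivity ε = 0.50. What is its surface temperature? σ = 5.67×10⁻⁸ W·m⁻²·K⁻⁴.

Steady state: internal power = radiated power, P = εσA T⁴.
Radiating area A = 4πr² = 0.3177 m².
T⁴ = P/(εσA) = 145/(0.50·5.67×10⁻⁸·0.3177) = 1.610×10¹⁰ K⁴.
T = (1.610×10¹⁰)^(1/4).

T ≈ 356 K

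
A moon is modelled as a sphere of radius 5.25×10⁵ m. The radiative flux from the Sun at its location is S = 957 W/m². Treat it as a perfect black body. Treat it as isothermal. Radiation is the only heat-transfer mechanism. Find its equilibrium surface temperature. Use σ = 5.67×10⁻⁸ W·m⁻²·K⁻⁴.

T ≈ 255 K

At equilibrium, absorbed power = emitted power.
Absorbing cross-section = πr² = 8.659×10¹¹ m²; emitting surface = 4πr² = 3.464×10¹² m² (ratio 4).
S·A_cross = εσ·A_surf·T⁴  ⇒  T⁴ = S/(4σ).
T⁴ = 1.00·957/(4·5.67×10⁻⁸) = 4.220×10⁹ K⁴.
T = (4.220×10⁹)^(1/4).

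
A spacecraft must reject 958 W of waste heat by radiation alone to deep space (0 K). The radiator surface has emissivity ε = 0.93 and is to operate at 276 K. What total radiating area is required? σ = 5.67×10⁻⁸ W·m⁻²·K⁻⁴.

P = εσA T⁴ ⇒ A = P/(εσT⁴).
T⁴ = 5.803×10⁹ K⁴.
A = 958/(0.93 × 5.67×10⁻⁸ × 5.803×10⁹).

A ≈ 3.13 m²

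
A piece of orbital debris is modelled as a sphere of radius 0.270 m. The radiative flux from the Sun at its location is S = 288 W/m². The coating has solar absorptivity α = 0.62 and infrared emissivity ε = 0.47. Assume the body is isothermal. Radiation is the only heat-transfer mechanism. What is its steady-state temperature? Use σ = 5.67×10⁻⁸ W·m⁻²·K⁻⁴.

At equilibrium, absorbed power = emitted power.
Absorbing cross-section = πr² = 0.2290 m²; emitting surface = 4πr² = 0.9161 m² (ratio 4).
αS·A_cross = εσ·A_surf·T⁴  ⇒  T⁴ = αS/(ε·4σ).
T⁴ = 0.620·288/(0.47·4·5.67×10⁻⁸) = 1.675×10⁹ K⁴.
T = (1.675×10⁹)^(1/4).

T ≈ 202 K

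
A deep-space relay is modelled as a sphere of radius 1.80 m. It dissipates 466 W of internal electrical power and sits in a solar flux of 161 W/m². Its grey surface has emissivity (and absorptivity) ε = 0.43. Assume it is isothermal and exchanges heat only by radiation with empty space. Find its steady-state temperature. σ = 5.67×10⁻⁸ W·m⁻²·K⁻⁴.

At steady state, absorbed solar power + internal power = radiated power.
Absorbed: α·S·A_cross = 0.43·161·10.18 = 704.7 W (cross-section πr²).
Total input = 704.7 + 466 = 1171 W.
Radiated: εσ·A_surf·T⁴ with A_surf = 4πr² = 40.72 m².
T⁴ = 1171/(0.43·5.67×10⁻⁸·40.72) = 1.179×10⁹ K⁴.

T ≈ 185 K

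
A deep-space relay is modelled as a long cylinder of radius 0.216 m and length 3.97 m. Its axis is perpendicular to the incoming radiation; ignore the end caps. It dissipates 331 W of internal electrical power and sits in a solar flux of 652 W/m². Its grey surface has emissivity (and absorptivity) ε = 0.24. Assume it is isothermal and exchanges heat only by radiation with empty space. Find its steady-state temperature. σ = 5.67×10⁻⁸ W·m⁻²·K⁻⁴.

At steady state, absorbed solar power + internal power = radiated power.
Absorbed: α·S·A_cross = 0.24·652·1.715 = 268.4 W (cross-section 2rL).
Total input = 268.4 + 331 = 599.4 W.
Radiated: εσ·A_surf·T⁴ with A_surf = 2πrL = 5.388 m².
T⁴ = 599.4/(0.24·5.67×10⁻⁸·5.388) = 8.175×10⁹ K⁴.

T ≈ 301 K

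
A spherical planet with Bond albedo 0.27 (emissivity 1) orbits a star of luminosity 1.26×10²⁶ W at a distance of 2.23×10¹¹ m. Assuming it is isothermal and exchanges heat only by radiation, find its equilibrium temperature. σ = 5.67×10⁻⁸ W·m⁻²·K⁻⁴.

First find the stellar flux at distance d: S = L/(4πd²) = 1.26×10²⁶/(4π·(2.23×10¹¹)²) = 201.6 W/m².
For an isothermal sphere, absorbed (1−a)S·πr² = emitted σ·4πr²·T⁴, so T⁴ = (1−a)S/(4σ).
T⁴ = 0.730·201.6/(4·5.67×10⁻⁸) = 6.490×10⁸ K⁴.

T ≈ 160 K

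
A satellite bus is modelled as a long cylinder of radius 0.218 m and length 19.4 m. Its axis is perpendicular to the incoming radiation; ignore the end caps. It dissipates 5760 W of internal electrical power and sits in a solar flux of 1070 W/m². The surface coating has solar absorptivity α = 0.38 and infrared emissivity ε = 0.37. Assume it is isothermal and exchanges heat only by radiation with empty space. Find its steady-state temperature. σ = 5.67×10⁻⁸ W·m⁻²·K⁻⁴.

T ≈ 358 K

At steady state, absorbed solar power + internal power = radiated power.
Absorbed: α·S·A_cross = 0.38·1070·8.458 = 3439 W (cross-section 2rL).
Total input = 3439 + 5760 = 9199 W.
Radiated: εσ·A_surf·T⁴ with A_surf = 2πrL = 26.57 m².
T⁴ = 9199/(0.37·5.67×10⁻⁸·26.57) = 1.650×10¹⁰ K⁴.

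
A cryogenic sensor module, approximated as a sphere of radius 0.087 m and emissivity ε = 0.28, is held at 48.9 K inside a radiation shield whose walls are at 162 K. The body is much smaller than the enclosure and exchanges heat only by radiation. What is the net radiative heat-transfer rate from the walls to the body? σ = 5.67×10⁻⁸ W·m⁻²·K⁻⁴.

P_net ≈ 1.03 W

For a small grey body in a large enclosure: P_net = εσA(T_body⁴ − T_wall⁴).
A = 4πr² = 0.09511 m²; T_body⁴ − T_wall⁴ = 5.718×10⁶ − 6.887×10⁸ = -6.830×10⁸ K⁴.
|P_net| = 0.28·5.67×10⁻⁸·0.09511·6.830×10⁸.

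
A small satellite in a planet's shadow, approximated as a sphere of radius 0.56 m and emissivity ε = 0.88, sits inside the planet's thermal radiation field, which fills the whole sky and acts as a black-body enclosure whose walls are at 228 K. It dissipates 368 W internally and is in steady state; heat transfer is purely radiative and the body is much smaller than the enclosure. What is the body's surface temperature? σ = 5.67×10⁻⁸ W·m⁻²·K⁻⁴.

For a small grey body in a large enclosure, net radiated power = εσA(T⁴ − T_w⁴).
Steady state: P = εσA(T⁴ − T_w⁴) with A = 4πr² = 3.941 m².
T⁴ = P/(εσA) + T_w⁴ = 368/(0.88·5.67×10⁻⁸·3.941) + (228)⁴
    = 1.872×10⁹ + 2.702×10⁹ = 4.574×10⁹ K⁴.

T ≈ 260 K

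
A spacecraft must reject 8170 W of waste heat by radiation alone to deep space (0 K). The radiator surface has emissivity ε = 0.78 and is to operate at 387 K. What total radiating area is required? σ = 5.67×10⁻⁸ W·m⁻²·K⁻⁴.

P = εσA T⁴ ⇒ A = P/(εσT⁴).
T⁴ = 2.243×10¹⁰ K⁴.
A = 8170/(0.78 × 5.67×10⁻⁸ × 2.243×10¹⁰).

A ≈ 8.24 m²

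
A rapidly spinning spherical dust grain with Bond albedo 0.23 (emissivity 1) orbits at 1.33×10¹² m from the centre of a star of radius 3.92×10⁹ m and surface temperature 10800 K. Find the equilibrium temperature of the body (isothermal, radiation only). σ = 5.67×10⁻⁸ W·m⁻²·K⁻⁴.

The star's surface emits σT_*⁴; at distance d the flux is S = σT_*⁴(R_*/d)².
S = 5.67×10⁻⁸·(10800)⁴·(3.92×10⁹/1.33×10¹²)² = 6701 W/m².
For an isothermal sphere T⁴ = (1−a)S/(4σ) = 2.275×10¹⁰ K⁴.

T ≈ 388 K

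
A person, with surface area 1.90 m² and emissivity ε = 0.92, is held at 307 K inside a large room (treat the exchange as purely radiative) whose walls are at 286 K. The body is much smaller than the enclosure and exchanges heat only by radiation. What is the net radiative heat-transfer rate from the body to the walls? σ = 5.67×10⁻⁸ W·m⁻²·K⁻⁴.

For a small grey body in a large enclosure: P_net = εσA(T_body⁴ − T_wall⁴).
A = 1.90 m²; T_body⁴ − T_wall⁴ = 8.883×10⁹ − 6.691×10⁹ = 2.192×10⁹ K⁴.
|P_net| = 0.92·5.67×10⁻⁸·1.900·2.192×10⁹.

P_net ≈ 217 W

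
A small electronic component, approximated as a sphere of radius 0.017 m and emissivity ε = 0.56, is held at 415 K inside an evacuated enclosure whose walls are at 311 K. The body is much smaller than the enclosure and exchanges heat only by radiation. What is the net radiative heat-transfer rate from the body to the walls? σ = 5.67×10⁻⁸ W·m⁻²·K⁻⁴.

For a small grey body in a large enclosure: P_net = εσA(T_body⁴ − T_wall⁴).
A = 4πr² = 0.003632 m²; T_body⁴ − T_wall⁴ = 2.966×10¹⁰ − 9.355×10⁹ = 2.031×10¹⁰ K⁴.
|P_net| = 0.56·5.67×10⁻⁸·0.003632·2.031×10¹⁰.

P_net ≈ 2.34 W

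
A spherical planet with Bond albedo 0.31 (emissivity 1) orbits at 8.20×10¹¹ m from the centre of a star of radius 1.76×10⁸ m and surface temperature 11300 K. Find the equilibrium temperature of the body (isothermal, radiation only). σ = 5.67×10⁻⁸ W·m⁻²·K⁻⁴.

The star's surface emits σT_*⁴; at distance d the flux is S = σT_*⁴(R_*/d)².
S = 5.67×10⁻⁸·(11300)⁴·(1.76×10⁸/8.20×10¹¹)² = 42.59 W/m².
For an isothermal sphere T⁴ = (1−a)S/(4σ) = 1.296×10⁸ K⁴.

T ≈ 107 K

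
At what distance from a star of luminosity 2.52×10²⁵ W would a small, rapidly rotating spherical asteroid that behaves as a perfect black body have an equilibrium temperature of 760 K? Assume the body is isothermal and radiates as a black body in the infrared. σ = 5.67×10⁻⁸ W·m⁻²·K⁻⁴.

d ≈ 5.15×10⁹ m

For an isothermal black-emitting sphere, (1−a)S·πr² = σ·4πr²·T⁴ ⇒ S = 4σT⁴/(1−a).
S = 4·5.67×10⁻⁸·(760)⁴/1.00 = 75670 W/m².
Flux falls as S = L/(4πd²), so d = √(L/(4πS)) = √(2.52×10²⁵/(4π·75670)).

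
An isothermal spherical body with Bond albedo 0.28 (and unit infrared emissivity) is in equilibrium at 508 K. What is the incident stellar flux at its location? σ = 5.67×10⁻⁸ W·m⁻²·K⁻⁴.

(1−a)S·πr² = σ·4πr²·T⁴ ⇒ S = 4σT⁴/(1−a).
S = 4·5.67×10⁻⁸·6.660×10¹⁰/0.720.

S ≈ 21000 W/m²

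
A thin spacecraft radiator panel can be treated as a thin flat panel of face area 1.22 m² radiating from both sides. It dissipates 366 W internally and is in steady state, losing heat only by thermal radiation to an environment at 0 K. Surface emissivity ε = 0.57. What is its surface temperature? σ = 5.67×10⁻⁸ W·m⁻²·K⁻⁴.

Steady state: internal power = radiated power, P = εσA T⁴.
Radiating area A = 2·1.22 = 2.440 m².
T⁴ = P/(εσA) = 366/(0.57·5.67×10⁻⁸·2.440) = 4.641×10⁹ K⁴.
T = (4.641×10⁹)^(1/4).

T ≈ 261 K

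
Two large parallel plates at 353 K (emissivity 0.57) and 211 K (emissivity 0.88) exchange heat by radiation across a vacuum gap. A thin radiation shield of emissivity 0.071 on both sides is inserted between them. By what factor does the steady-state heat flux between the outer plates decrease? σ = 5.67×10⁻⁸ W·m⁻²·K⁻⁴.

Without shield: q₀ = σΔ(T⁴)/(1/ε₁+1/ε₂−1) with denominator 1.891.
With shield the two gaps are in series; the resistances add: (1/ε₁+1/ε_s−1)+(1/ε_s+1/ε₂−1) = 14.84+14.22 = 29.06.
Heat-flux ratio q₀/q = 29.06/1.891.

factor ≈ 15.4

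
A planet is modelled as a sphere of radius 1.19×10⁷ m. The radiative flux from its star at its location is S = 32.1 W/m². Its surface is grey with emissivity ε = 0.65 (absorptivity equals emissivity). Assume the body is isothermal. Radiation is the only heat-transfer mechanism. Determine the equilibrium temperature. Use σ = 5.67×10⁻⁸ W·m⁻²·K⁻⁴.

T ≈ 109 K

At equilibrium, absorbed power = emitted power.
Absorbing cross-section = πr² = 4.449×10¹⁴ m²; emitting surface = 4πr² = 1.780×10¹⁵ m² (ratio 4).
εS·A_cross = εσ·A_surf·T⁴  ⇒  T⁴ = S/(4σ)   (ε cancels).
T⁴ = 32.1/(4·5.67×10⁻⁸) = 1.415×10⁸ K⁴.
T = (1.415×10⁸)^(1/4).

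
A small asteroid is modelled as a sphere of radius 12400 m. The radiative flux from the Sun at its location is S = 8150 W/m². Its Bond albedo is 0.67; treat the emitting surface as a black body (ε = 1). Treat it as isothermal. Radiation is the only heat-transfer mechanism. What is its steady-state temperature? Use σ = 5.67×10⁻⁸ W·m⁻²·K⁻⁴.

At equilibrium, absorbed power = emitted power.
Absorbing cross-section = πr² = 4.831×10⁸ m²; emitting surface = 4πr² = 1.932×10⁹ m² (ratio 4).
(1−a)S·A_cross = εσ·A_surf·T⁴  ⇒  T⁴ = (1−a)S/(4σ).
T⁴ = 0.330·8150/(4·5.67×10⁻⁸) = 1.186×10¹⁰ K⁴.
T = (1.186×10¹⁰)^(1/4).

T ≈ 330 K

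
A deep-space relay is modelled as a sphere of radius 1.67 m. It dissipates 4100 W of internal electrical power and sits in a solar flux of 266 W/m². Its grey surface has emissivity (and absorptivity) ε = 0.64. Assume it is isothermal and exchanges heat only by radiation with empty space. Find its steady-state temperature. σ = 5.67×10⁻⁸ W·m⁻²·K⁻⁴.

At steady state, absorbed solar power + internal power = radiated power.
Absorbed: α·S·A_cross = 0.64·266·8.762 = 1492 W (cross-section πr²).
Total input = 1492 + 4100 = 5592 W.
Radiated: εσ·A_surf·T⁴ with A_surf = 4πr² = 35.05 m².
T⁴ = 5592/(0.64·5.67×10⁻⁸·35.05) = 4.397×10⁹ K⁴.

T ≈ 258 K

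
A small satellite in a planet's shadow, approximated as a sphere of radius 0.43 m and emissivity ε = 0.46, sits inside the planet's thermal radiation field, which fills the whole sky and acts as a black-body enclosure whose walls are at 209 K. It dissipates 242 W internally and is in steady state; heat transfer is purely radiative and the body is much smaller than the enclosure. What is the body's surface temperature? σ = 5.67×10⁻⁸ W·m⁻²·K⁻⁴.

For a small grey body in a large enclosure, net radiated power = εσA(T⁴ − T_w⁴).
Steady state: P = εσA(T⁴ − T_w⁴) with A = 4πr² = 2.324 m².
T⁴ = P/(εσA) + T_w⁴ = 242/(0.46·5.67×10⁻⁸·2.324) + (209)⁴
    = 3.993×10⁹ + 1.908×10⁹ = 5.901×10⁹ K⁴.

T ≈ 277 K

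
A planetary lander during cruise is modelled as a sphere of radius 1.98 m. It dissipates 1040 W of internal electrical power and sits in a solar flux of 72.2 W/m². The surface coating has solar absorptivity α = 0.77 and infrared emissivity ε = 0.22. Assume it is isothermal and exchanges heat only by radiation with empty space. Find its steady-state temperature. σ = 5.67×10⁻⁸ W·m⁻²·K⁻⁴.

At steady state, absorbed solar power + internal power = radiated power.
Absorbed: α·S·A_cross = 0.77·72.2·12.32 = 684.7 W (cross-section πr²).
Total input = 684.7 + 1040 = 1725 W.
Radiated: εσ·A_surf·T⁴ with A_surf = 4πr² = 49.27 m².
T⁴ = 1725/(0.22·5.67×10⁻⁸·49.27) = 2.807×10⁹ K⁴.

T ≈ 230 K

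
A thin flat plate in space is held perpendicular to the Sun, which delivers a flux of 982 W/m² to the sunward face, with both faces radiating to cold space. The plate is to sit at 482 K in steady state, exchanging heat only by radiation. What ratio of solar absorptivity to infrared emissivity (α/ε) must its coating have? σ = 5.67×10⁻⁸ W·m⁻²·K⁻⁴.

Balance: αS·A = εσ·2A·T⁴ ⇒ α/ε = 2σT⁴/S.
α/ε = 2·5.67×10⁻⁸·(482)⁴/982 = 2·5.67×10⁻⁸·5.397×10¹⁰/982.

α/ε ≈ 6.23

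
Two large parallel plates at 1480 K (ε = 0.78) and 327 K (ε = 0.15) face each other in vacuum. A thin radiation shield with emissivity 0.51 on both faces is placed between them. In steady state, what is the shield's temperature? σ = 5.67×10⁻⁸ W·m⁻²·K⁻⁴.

T_s ≈ 1390 K

In steady state the net flux on the hot side equals that on the cold side.
σ(T₁⁴−T_s⁴)/D₁ = σ(T_s⁴−T₂⁴)/D₂, with D₁ = 1/ε₁+1/ε_s−1 = 2.243, D₂ = 1/ε_s+1/ε₂−1 = 7.627.
Solve for T_s⁴: T_s⁴ = (D₂·T₁⁴ + D₁·T₂⁴)/(D₁+D₂) = 3.710×10¹² K⁴.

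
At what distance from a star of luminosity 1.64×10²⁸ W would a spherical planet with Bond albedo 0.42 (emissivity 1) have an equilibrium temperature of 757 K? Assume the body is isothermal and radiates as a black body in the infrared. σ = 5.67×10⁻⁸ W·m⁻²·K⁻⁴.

d ≈ 1.01×10¹¹ m

For an isothermal black-emitting sphere, (1−a)S·πr² = σ·4πr²·T⁴ ⇒ S = 4σT⁴/(1−a).
S = 4·5.67×10⁻⁸·(757)⁴/0.580 = 1.284×10⁵ W/m².
Flux falls as S = L/(4πd²), so d = √(L/(4πS)) = √(1.64×10²⁸/(4π·1.284×10⁵)).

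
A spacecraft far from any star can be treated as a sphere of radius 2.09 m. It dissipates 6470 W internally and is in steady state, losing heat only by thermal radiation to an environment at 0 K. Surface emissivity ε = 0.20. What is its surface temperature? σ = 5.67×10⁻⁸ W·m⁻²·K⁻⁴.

Steady state: internal power = radiated power, P = εσA T⁴.
Radiating area A = 4πr² = 54.89 m².
T⁴ = P/(εσA) = 6470/(0.20·5.67×10⁻⁸·54.89) = 1.039×10¹⁰ K⁴.
T = (1.039×10¹⁰)^(1/4).

T ≈ 319 K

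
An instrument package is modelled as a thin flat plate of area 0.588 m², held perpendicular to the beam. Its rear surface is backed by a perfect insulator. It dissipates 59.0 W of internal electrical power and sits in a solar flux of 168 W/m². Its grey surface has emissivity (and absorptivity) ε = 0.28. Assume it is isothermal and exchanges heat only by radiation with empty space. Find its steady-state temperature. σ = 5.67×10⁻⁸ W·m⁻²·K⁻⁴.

T ≈ 310 K

At steady state, absorbed solar power + internal power = radiated power.
Absorbed: α·S·A_cross = 0.28·168·0.5880 = 27.66 W (cross-section A).
Total input = 27.66 + 59.0 = 86.66 W.
Radiated: εσ·A_surf·T⁴ with A_surf = A = 0.5880 m².
T⁴ = 86.66/(0.28·5.67×10⁻⁸·0.5880) = 9.283×10⁹ K⁴.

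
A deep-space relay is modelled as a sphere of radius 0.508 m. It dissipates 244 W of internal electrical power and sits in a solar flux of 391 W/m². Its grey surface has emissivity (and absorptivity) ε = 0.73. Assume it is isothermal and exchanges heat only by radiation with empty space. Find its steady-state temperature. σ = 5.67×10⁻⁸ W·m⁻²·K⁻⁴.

T ≈ 244 K

At steady state, absorbed solar power + internal power = radiated power.
Absorbed: α·S·A_cross = 0.73·391·0.8107 = 231.4 W (cross-section πr²).
Total input = 231.4 + 244 = 475.4 W.
Radiated: εσ·A_surf·T⁴ with A_surf = 4πr² = 3.243 m².
T⁴ = 475.4/(0.73·5.67×10⁻⁸·3.243) = 3.542×10⁹ K⁴.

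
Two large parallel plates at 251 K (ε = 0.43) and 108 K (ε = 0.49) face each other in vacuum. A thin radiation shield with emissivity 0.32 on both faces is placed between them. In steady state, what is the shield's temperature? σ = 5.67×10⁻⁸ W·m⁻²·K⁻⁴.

T_s ≈ 211 K

In steady state the net flux on the hot side equals that on the cold side.
σ(T₁⁴−T_s⁴)/D₁ = σ(T_s⁴−T₂⁴)/D₂, with D₁ = 1/ε₁+1/ε_s−1 = 4.451, D₂ = 1/ε_s+1/ε₂−1 = 4.166.
Solve for T_s⁴: T_s⁴ = (D₂·T₁⁴ + D₁·T₂⁴)/(D₁+D₂) = 1.989×10⁹ K⁴.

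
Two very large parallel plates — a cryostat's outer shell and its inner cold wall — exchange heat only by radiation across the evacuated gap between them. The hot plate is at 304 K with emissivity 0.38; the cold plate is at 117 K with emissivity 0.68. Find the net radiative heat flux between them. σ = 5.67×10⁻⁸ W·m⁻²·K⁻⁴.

q ≈ 153 W/m²

For two infinite grey parallel plates, q = σ(T₁⁴ − T₂⁴)/(1/ε₁ + 1/ε₂ − 1).
T₁⁴ − T₂⁴ = 8.541×10⁹ − 1.874×10⁸ = 8.353×10⁹ K⁴.
1/ε₁ + 1/ε₂ − 1 = 2.632 + 1.471 − 1 = 3.102.
q = 5.67×10⁻⁸ × 8.353×10⁹ / 3.102.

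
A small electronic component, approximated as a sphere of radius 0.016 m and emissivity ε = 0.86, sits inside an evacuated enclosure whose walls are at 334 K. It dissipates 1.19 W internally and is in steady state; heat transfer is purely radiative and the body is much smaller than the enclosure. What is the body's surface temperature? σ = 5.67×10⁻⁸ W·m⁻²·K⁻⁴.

T ≈ 376 K

For a small grey body in a large enclosure, net radiated power = εσA(T⁴ − T_w⁴).
Steady state: P = εσA(T⁴ − T_w⁴) with A = 4πr² = 0.003217 m².
T⁴ = P/(εσA) + T_w⁴ = 1.19/(0.86·5.67×10⁻⁸·0.003217) + (334)⁴
    = 7.586×10⁹ + 1.244×10¹⁰ = 2.003×10¹⁰ K⁴.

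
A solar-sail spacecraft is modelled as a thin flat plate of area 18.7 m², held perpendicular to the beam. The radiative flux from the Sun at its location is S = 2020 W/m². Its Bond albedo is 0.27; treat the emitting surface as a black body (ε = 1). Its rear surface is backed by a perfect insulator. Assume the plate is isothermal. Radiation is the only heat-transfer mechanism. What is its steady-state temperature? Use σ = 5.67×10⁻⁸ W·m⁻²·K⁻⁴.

At equilibrium, absorbed power = emitted power.
Absorbing cross-section = A = 18.70 m²; emitting surface = A = 18.70 m² (ratio 1).
(1−a)S·A_cross = εσ·A_surf·T⁴  ⇒  T⁴ = (1−a)S/(1σ).
T⁴ = 0.730·2020/(1·5.67×10⁻⁸) = 2.601×10¹⁰ K⁴.
T = (2.601×10¹⁰)^(1/4).

T ≈ 402 K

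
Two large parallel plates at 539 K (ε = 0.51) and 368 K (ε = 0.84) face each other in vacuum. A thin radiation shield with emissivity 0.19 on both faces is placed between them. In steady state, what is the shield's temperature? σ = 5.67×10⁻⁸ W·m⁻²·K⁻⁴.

In steady state the net flux on the hot side equals that on the cold side.
σ(T₁⁴−T_s⁴)/D₁ = σ(T_s⁴−T₂⁴)/D₂, with D₁ = 1/ε₁+1/ε_s−1 = 6.224, D₂ = 1/ε_s+1/ε₂−1 = 5.454.
Solve for T_s⁴: T_s⁴ = (D₂·T₁⁴ + D₁·T₂⁴)/(D₁+D₂) = 4.919×10¹⁰ K⁴.

T_s ≈ 471 K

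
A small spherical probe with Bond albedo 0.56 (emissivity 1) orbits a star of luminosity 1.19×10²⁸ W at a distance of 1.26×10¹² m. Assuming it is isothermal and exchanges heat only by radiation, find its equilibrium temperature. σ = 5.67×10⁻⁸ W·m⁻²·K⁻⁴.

First find the stellar flux at distance d: S = L/(4πd²) = 1.19×10²⁸/(4π·(1.26×10¹²)²) = 596.5 W/m².
For an isothermal sphere, absorbed (1−a)S·πr² = emitted σ·4πr²·T⁴, so T⁴ = (1−a)S/(4σ).
T⁴ = 0.440·596.5/(4·5.67×10⁻⁸) = 1.157×10⁹ K⁴.

T ≈ 184 K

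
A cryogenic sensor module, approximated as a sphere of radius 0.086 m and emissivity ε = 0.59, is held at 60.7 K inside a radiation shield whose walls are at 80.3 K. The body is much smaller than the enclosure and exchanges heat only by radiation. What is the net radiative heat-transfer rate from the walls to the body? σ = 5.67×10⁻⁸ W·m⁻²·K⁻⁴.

For a small grey body in a large enclosure: P_net = εσA(T_body⁴ − T_wall⁴).
A = 4πr² = 0.09294 m²; T_body⁴ − T_wall⁴ = 1.358×10⁷ − 4.158×10⁷ = -2.800×10⁷ K⁴.
|P_net| = 0.59·5.67×10⁻⁸·0.09294·2.800×10⁷.

P_net ≈ 0.0871 W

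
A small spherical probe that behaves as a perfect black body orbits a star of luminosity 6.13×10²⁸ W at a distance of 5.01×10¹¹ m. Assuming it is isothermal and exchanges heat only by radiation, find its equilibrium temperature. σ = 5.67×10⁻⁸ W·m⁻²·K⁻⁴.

First find the stellar flux at distance d: S = L/(4πd²) = 6.13×10²⁸/(4π·(5.01×10¹¹)²) = 19430 W/m².
For an isothermal sphere, absorbed (1−a)S·πr² = emitted σ·4πr²·T⁴, so T⁴ = (1−a)S/(4σ).
T⁴ = 1.00·19430/(4·5.67×10⁻⁸) = 8.569×10¹⁰ K⁴.

T ≈ 541 K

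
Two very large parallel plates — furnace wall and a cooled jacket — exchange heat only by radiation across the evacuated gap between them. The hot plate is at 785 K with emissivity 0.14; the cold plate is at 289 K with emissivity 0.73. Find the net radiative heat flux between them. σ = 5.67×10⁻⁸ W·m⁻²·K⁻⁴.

For two infinite grey parallel plates, q = σ(T₁⁴ − T₂⁴)/(1/ε₁ + 1/ε₂ − 1).
T₁⁴ − T₂⁴ = 3.797×10¹¹ − 6.976×10⁹ = 3.728×10¹¹ K⁴.
1/ε₁ + 1/ε₂ − 1 = 7.143 + 1.370 − 1 = 7.513.
q = 5.67×10⁻⁸ × 3.728×10¹¹ / 7.513.

q ≈ 2810 W/m²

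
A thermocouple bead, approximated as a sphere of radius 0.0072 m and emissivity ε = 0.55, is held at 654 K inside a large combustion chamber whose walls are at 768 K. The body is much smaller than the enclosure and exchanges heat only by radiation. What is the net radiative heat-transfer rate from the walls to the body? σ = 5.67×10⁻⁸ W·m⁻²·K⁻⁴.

For a small grey body in a large enclosure: P_net = εσA(T_body⁴ − T_wall⁴).
A = 4πr² = 6.514×10⁻⁴ m²; T_body⁴ − T_wall⁴ = 1.829×10¹¹ − 3.479×10¹¹ = -1.650×10¹¹ K⁴.
|P_net| = 0.55·5.67×10⁻⁸·6.514×10⁻⁴·1.650×10¹¹.

P_net ≈ 3.35 W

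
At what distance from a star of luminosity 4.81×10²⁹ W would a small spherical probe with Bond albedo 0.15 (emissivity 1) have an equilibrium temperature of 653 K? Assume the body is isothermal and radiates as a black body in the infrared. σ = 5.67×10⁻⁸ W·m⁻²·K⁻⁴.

For an isothermal black-emitting sphere, (1−a)S·πr² = σ·4πr²·T⁴ ⇒ S = 4σT⁴/(1−a).
S = 4·5.67×10⁻⁸·(653)⁴/0.850 = 48520 W/m².
Flux falls as S = L/(4πd²), so d = √(L/(4πS)) = √(4.81×10²⁹/(4π·48520)).

d ≈ 8.88×10¹¹ m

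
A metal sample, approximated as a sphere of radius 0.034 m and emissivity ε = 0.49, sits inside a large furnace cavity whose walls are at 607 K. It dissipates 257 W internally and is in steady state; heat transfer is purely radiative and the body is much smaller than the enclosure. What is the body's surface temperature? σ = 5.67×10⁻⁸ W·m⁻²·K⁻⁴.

T ≈ 938 K

For a small grey body in a large enclosure, net radiated power = εσA(T⁴ − T_w⁴).
Steady state: P = εσA(T⁴ − T_w⁴) with A = 4πr² = 0.01453 m².
T⁴ = P/(εσA) + T_w⁴ = 257/(0.49·5.67×10⁻⁸·0.01453) + (607)⁴
    = 6.368×10¹¹ + 1.358×10¹¹ = 7.725×10¹¹ K⁴.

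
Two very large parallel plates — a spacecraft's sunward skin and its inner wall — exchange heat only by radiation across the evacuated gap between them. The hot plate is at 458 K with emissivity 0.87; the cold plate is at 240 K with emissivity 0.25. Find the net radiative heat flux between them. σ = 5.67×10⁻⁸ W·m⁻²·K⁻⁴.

q ≈ 556 W/m²

For two infinite grey parallel plates, q = σ(T₁⁴ − T₂⁴)/(1/ε₁ + 1/ε₂ − 1).
T₁⁴ − T₂⁴ = 4.400×10¹⁰ − 3.318×10⁹ = 4.068×10¹⁰ K⁴.
1/ε₁ + 1/ε₂ − 1 = 1.149 + 4.000 − 1 = 4.149.
q = 5.67×10⁻⁸ × 4.068×10¹⁰ / 4.149.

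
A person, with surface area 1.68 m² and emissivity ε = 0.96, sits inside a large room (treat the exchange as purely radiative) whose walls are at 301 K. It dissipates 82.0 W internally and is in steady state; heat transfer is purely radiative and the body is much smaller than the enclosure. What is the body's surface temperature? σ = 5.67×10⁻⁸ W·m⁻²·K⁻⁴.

T ≈ 309 K

For a small grey body in a large enclosure, net radiated power = εσA(T⁴ − T_w⁴).
Steady state: P = εσA(T⁴ − T_w⁴) with A = 1.68 m².
T⁴ = P/(εσA) + T_w⁴ = 82.0/(0.96·5.67×10⁻⁸·1.680) + (301)⁴
    = 8.967×10⁸ + 8.209×10⁹ = 9.105×10⁹ K⁴.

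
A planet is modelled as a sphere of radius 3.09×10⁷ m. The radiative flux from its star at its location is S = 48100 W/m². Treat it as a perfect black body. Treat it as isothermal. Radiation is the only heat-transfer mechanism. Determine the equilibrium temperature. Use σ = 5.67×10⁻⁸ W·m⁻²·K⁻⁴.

At equilibrium, absorbed power = emitted power.
Absorbing cross-section = πr² = 3.000×10¹⁵ m²; emitting surface = 4πr² = 1.200×10¹⁶ m² (ratio 4).
S·A_cross = εσ·A_surf·T⁴  ⇒  T⁴ = S/(4σ).
T⁴ = 1.00·48100/(4·5.67×10⁻⁸) = 2.121×10¹¹ K⁴.
T = (2.121×10¹¹)^(1/4).

T ≈ 679 K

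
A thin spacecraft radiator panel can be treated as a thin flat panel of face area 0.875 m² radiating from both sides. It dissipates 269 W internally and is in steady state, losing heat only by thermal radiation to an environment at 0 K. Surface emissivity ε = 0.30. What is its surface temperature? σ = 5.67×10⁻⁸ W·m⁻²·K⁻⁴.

T ≈ 308 K

Steady state: internal power = radiated power, P = εσA T⁴.
Radiating area A = 2·0.875 = 1.750 m².
T⁴ = P/(εσA) = 269/(0.30·5.67×10⁻⁸·1.750) = 9.037×10⁹ K⁴.
T = (9.037×10⁹)^(1/4).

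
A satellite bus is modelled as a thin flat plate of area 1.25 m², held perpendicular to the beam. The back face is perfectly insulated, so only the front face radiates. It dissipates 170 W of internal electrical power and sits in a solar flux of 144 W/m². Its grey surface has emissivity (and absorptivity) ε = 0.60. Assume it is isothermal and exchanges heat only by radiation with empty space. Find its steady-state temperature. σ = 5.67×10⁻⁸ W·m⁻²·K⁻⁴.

T ≈ 284 K

At steady state, absorbed solar power + internal power = radiated power.
Absorbed: α·S·A_cross = 0.60·144·1.250 = 108.0 W (cross-section A).
Total input = 108.0 + 170 = 278.0 W.
Radiated: εσ·A_surf·T⁴ with A_surf = A = 1.250 m².
T⁴ = 278.0/(0.60·5.67×10⁻⁸·1.250) = 6.537×10⁹ K⁴.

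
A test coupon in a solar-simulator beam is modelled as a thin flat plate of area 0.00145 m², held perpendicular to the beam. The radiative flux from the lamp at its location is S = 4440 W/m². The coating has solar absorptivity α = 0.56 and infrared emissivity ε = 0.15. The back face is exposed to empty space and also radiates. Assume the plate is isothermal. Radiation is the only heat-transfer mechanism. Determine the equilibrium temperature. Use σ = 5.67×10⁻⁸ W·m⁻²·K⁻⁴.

At equilibrium, absorbed power = emitted power.
Absorbing cross-section = A = 0.001450 m²; emitting surface = 2A = 0.002900 m² (ratio 2).
αS·A_cross = εσ·A_surf·T⁴  ⇒  T⁴ = αS/(ε·2σ).
T⁴ = 0.560·4440/(0.15·2·5.67×10⁻⁸) = 1.462×10¹¹ K⁴.
T = (1.462×10¹¹)^(1/4).

T ≈ 618 K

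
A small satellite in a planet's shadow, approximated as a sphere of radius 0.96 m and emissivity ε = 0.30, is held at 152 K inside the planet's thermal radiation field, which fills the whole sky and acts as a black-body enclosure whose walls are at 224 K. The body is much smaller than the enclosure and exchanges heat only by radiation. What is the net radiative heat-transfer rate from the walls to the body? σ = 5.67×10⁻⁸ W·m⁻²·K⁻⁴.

For a small grey body in a large enclosure: P_net = εσA(T_body⁴ − T_wall⁴).
A = 4πr² = 11.58 m²; T_body⁴ − T_wall⁴ = 5.338×10⁸ − 2.518×10⁹ = -1.984×10⁹ K⁴.
|P_net| = 0.30·5.67×10⁻⁸·11.58·1.984×10⁹.

P_net ≈ 391 W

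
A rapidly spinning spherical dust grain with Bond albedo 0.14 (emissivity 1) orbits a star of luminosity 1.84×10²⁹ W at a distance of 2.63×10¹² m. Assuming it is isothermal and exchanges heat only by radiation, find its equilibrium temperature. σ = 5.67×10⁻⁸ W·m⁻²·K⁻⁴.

First find the stellar flux at distance d: S = L/(4πd²) = 1.84×10²⁹/(4π·(2.63×10¹²)²) = 2117 W/m².
For an isothermal sphere, absorbed (1−a)S·πr² = emitted σ·4πr²·T⁴, so T⁴ = (1−a)S/(4σ).
T⁴ = 0.860·2117/(4·5.67×10⁻⁸) = 8.027×10⁹ K⁴.

T ≈ 299 K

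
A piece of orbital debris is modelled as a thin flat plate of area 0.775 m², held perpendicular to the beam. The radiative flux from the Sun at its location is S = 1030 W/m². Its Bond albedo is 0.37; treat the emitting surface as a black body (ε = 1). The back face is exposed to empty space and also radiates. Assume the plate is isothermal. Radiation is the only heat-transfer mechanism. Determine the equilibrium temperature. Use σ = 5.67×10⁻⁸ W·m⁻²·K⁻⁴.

T ≈ 275 K

At equilibrium, absorbed power = emitted power.
Absorbing cross-section = A = 0.7750 m²; emitting surface = 2A = 1.550 m² (ratio 2).
(1−a)S·A_cross = εσ·A_surf·T⁴  ⇒  T⁴ = (1−a)S/(2σ).
T⁴ = 0.630·1030/(2·5.67×10⁻⁸) = 5.722×10⁹ K⁴.
T = (5.722×10⁹)^(1/4).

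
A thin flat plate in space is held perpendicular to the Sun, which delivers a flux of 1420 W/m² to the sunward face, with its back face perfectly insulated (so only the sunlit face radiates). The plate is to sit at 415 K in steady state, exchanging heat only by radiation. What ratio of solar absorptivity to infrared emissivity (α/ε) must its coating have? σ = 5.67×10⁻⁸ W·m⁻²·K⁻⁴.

α/ε ≈ 1.18

Balance: αS·A = εσ·1A·T⁴ ⇒ α/ε = σT⁴/S.
α/ε = 5.67×10⁻⁸·(415)⁴/1420 = 5.67×10⁻⁸·2.966×10¹⁰/1420.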